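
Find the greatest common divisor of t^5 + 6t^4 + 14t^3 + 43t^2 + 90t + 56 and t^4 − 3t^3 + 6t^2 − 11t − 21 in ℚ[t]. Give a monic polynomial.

t^3 + 6t + 7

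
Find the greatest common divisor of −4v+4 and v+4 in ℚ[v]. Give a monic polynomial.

1

By polynomial division,
  −4v+4 = (−4)(v+4) + (20)
  v+4 = ((1/20)v+1/5)(20) + (0)
The last nonzero remainder is the constant 20, so the polynomials are coprime and gcd = 1.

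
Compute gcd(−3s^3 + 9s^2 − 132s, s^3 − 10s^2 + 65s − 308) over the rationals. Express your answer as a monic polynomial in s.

Repeated division with remainder:
  −3s^3 + 9s^2 − 132s = (−3)(s^3 − 10s^2 + 65s − 308) + (−21s^2 + 63s − 924)
  s^3 − 10s^2 + 65s − 308 = (−(1/21)s + 1/3)(−21s^2 + 63s − 924) + (0)
Last nonzero remainder: −21s^2 + 63s − 924. Dividing through by −21 gives the monic gcd s^2 − 3s + 44.

s^2 − 3s + 44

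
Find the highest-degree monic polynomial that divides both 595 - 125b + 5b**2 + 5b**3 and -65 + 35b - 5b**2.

1

Repeated division with remainder:
  5b**3 + 5b**2 - 125b + 595 = (-b - 8)(-5b**2 + 35b - 65) + (90b + 75)
  -5b**2 + 35b - 65 = (-(1/18)b + 47/108)(90b + 75) + (-3515/36)
  90b + 75 = (-(648/703)b - 540/703)(-3515/36) + (0)
The last nonzero remainder is the constant -3515/36, so the polynomials are coprime and gcd = 1.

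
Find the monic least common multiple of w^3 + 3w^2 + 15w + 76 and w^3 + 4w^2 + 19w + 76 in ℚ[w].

By polynomial division,
  w^3 + 3w^2 + 15w + 76 = (w^3 + 4w^2 + 19w + 76) + (-w^2 - 4w)
  w^3 + 4w^2 + 19w + 76 = (-w)(-w^2 - 4w) + (19w + 76)
  -w^2 - 4w = (-(1/19)w)(19w + 76) + (0)
Last nonzero remainder: 19w + 76. Dividing through by 19 gives the monic gcd w + 4.
Then lcm(f, g) = f·g / gcd(f, g); expanding and making the result monic gives the answer.

w^5 + 3w^4 + 34w^3 + 133w^2 + 285w + 1444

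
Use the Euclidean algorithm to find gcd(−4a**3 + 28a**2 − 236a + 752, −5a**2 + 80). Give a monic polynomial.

a − 4

Apply the Euclidean algorithm:
  −4a**3 + 28a**2 − 236a + 752 = ((4/5)a − 28/5)(−5a**2 + 80) + (−300a + 1200)
  −5a**2 + 80 = ((1/60)a + 1/15)(−300a + 1200) + (0)
Last nonzero remainder: −300a + 1200. Dividing through by −300 gives the monic gcd a − 4.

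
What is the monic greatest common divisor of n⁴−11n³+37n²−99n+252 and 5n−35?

n−7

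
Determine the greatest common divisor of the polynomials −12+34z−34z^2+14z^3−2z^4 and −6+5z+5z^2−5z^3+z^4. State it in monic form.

−6+11z−6z^2+z^3

By polynomial division,
  −2z^4+14z^3−34z^2+34z−12 = (−2)(z^4−5z^3+5z^2+5z−6) + (4z^3−24z^2+44z−24)
  z^4−5z^3+5z^2+5z−6 = ((1/4)z+1/4)(4z^3−24z^2+44z−24) + (0)
Last nonzero remainder: 4z^3−24z^2+44z−24. Dividing through by 4 gives the monic gcd z^3−6z^2+11z−6.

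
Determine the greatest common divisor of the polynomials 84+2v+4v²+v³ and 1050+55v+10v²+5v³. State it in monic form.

Repeated division with remainder:
  v³+4v²+2v+84 = (1/5)(5v³+10v²+55v+1050) + (2v²-9v-126)
  5v³+10v²+55v+1050 = ((5/2)v+65/4)(2v²-9v-126) + ((2065/4)v+6195/2)
  2v²-9v-126 = ((8/2065)v-12/295)((2065/4)v+6195/2) + (0)
Last nonzero remainder: (2065/4)v+6195/2. Dividing through by 2065/4 gives the monic gcd v+6.

6+v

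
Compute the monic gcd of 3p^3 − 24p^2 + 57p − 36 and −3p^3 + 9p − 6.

p − 1

By polynomial division,
  3p^3 − 24p^2 + 57p − 36 = (−1)(−3p^3 + 9p − 6) + (−24p^2 + 66p − 42)
  −3p^3 + 9p − 6 = ((1/8)p + 11/32)(−24p^2 + 66p − 42) + (−(135/16)p + 135/16)
  −24p^2 + 66p − 42 = ((128/45)p − 224/45)(−(135/16)p + 135/16) + (0)
Last nonzero remainder: −(135/16)p + 135/16. Dividing through by −135/16 gives the monic gcd p − 1.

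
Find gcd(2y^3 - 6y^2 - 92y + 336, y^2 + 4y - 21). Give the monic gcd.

y + 7

Repeated division with remainder:
  2y^3 - 6y^2 - 92y + 336 = (2y - 14)(y^2 + 4y - 21) + (6y + 42)
  y^2 + 4y - 21 = ((1/6)y - 1/2)(6y + 42) + (0)
Last nonzero remainder: 6y + 42. Dividing through by 6 gives the monic gcd y + 7.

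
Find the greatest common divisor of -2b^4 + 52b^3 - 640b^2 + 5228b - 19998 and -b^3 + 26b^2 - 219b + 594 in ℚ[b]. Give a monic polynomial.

b^2 - 20b + 99

Apply the Euclidean algorithm:
  -2b^4 + 52b^3 - 640b^2 + 5228b - 19998 = (2b)(-b^3 + 26b^2 - 219b + 594) + (-202b^2 + 4040b - 19998)
  -b^3 + 26b^2 - 219b + 594 = ((1/202)b - 3/101)(-202b^2 + 4040b - 19998) + (0)
Last nonzero remainder: -202b^2 + 4040b - 19998. Dividing through by -202 gives the monic gcd b^2 - 20b + 99.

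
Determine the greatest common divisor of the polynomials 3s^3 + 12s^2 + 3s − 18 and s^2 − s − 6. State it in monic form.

s + 2

By polynomial division,
  3s^3 + 12s^2 + 3s − 18 = (3s + 15)(s^2 − s − 6) + (36s + 72)
  s^2 − s − 6 = ((1/36)s − 1/12)(36s + 72) + (0)
Last nonzero remainder: 36s + 72. Dividing through by 36 gives the monic gcd s + 2.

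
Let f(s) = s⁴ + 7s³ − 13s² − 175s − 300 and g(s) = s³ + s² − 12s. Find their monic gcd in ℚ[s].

Euclidean algorithm in ℚ[s]:
  s⁴ + 7s³ − 13s² − 175s − 300 = (s + 6)(s³ + s² − 12s) + (−7s² − 103s − 300)
  s³ + s² − 12s = (−(1/7)s + 96/49)(−7s² − 103s − 300) + ((7200/49)s + 28800/49)
  −7s² − 103s − 300 = (−(343/7200)s − 49/96)((7200/49)s + 28800/49) + (0)
Last nonzero remainder: (7200/49)s + 28800/49. Dividing through by 7200/49 gives the monic gcd s + 4.

s + 4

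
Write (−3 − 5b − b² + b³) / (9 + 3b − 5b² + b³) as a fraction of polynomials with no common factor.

(1 + b)/(−3 + b)

Repeated division with remainder:
  b³ − b² − 5b − 3 = (b³ − 5b² + 3b + 9) + (4b² − 8b − 12)
  b³ − 5b² + 3b + 9 = ((1/4)b − 3/4)(4b² − 8b − 12) + (0)
Last nonzero remainder: 4b² − 8b − 12. Dividing through by 4 gives the monic gcd b² − 2b − 3.
Cancel b² − 2b − 3 from numerator and denominator to get the reduced form.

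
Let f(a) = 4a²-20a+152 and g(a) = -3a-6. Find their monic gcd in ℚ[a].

Apply the Euclidean algorithm:
  4a²-20a+152 = (-(4/3)a+28/3)(-3a-6) + (208)
  -3a-6 = (-(3/208)a-3/104)(208) + (0)
The last nonzero remainder is the constant 208, so the polynomials are coprime and gcd = 1.

1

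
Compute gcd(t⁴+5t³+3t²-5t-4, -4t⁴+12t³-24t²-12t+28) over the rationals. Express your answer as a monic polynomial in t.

t²-1

Apply the Euclidean algorithm:
  t⁴+5t³+3t²-5t-4 = (-1/4)(-4t⁴+12t³-24t²-12t+28) + (8t³-3t²-8t+3)
  -4t⁴+12t³-24t²-12t+28 = (-(1/2)t+21/16)(8t³-3t²-8t+3) + (-(385/16)t²+385/16)
  8t³-3t²-8t+3 = (-(128/385)t+48/385)(-(385/16)t²+385/16) + (0)
Last nonzero remainder: -(385/16)t²+385/16. Dividing through by -385/16 gives the monic gcd t²-1.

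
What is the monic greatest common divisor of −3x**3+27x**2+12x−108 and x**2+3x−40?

1

By polynomial division,
  −3x**3+27x**2+12x−108 = (−3x+36)(x**2+3x−40) + (−216x+1332)
  x**2+3x−40 = (−(1/216)x−55/1296)(−216x+1332) + (595/36)
  −216x+1332 = (−(7776/595)x+47952/595)(595/36) + (0)
The last nonzero remainder is the constant 595/36, so the polynomials are coprime and gcd = 1.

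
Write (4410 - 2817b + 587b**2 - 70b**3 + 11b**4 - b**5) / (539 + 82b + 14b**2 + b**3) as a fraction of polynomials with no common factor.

Apply the Euclidean algorithm:
  -b**5 + 11b**4 - 70b**3 + 587b**2 - 2817b + 4410 = (-b**2 + 25b - 338)(b**3 + 14b**2 + 82b + 539) + (3808b**2 + 11424b + 186592)
  b**3 + 14b**2 + 82b + 539 = ((1/3808)b + 11/3808)(3808b**2 + 11424b + 186592) + (0)
Last nonzero remainder: 3808b**2 + 11424b + 186592. Dividing through by 3808 gives the monic gcd b**2 + 3b + 49.
Cancel b**2 + 3b + 49 from numerator and denominator to get the reduced form.

(90 - 63b + 14b**2 - b**3)/(11 + b)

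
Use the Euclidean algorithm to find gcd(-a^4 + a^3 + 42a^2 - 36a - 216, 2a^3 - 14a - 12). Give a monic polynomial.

a^2 - a - 6

By polynomial division,
  -a^4 + a^3 + 42a^2 - 36a - 216 = (-(1/2)a + 1/2)(2a^3 - 14a - 12) + (35a^2 - 35a - 210)
  2a^3 - 14a - 12 = ((2/35)a + 2/35)(35a^2 - 35a - 210) + (0)
Last nonzero remainder: 35a^2 - 35a - 210. Dividing through by 35 gives the monic gcd a^2 - a - 6.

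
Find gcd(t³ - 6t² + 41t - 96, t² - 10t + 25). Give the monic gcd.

1

By polynomial division,
  t³ - 6t² + 41t - 96 = (t + 4)(t² - 10t + 25) + (56t - 196)
  t² - 10t + 25 = ((1/56)t - 13/112)(56t - 196) + (9/4)
  56t - 196 = ((224/9)t - 784/9)(9/4) + (0)
The last nonzero remainder is the constant 9/4, so the polynomials are coprime and gcd = 1.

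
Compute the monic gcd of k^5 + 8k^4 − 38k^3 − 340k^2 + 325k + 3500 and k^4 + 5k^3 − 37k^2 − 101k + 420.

Repeated division with remainder:
  k^5 + 8k^4 − 38k^3 − 340k^2 + 325k + 3500 = (k + 3)(k^4 + 5k^3 − 37k^2 − 101k + 420) + (−16k^3 − 128k^2 + 208k + 2240)
  k^4 + 5k^3 − 37k^2 − 101k + 420 = (−(1/16)k + 3/16)(−16k^3 − 128k^2 + 208k + 2240) + (0)
Last nonzero remainder: −16k^3 − 128k^2 + 208k + 2240. Dividing through by −16 gives the monic gcd k^3 + 8k^2 − 13k − 140.

k^3 + 8k^2 − 13k − 140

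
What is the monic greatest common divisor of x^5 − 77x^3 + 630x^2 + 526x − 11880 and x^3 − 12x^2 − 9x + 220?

Euclidean algorithm in ℚ[x]:
  x^5 − 77x^3 + 630x^2 + 526x − 11880 = (x^2 + 12x + 76)(x^3 − 12x^2 − 9x + 220) + (1430x^2 − 1430x − 28600)
  x^3 − 12x^2 − 9x + 220 = ((1/1430)x − 1/130)(1430x^2 − 1430x − 28600) + (0)
Last nonzero remainder: 1430x^2 − 1430x − 28600. Dividing through by 1430 gives the monic gcd x^2 − x − 20.

x^2 − x − 20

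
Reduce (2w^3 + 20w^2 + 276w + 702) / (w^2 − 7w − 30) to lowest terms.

(2w^2 + 14w + 234)/(w − 10)

By polynomial division,
  2w^3 + 20w^2 + 276w + 702 = (2w + 34)(w^2 − 7w − 30) + (574w + 1722)
  w^2 − 7w − 30 = ((1/574)w − 5/287)(574w + 1722) + (0)
Last nonzero remainder: 574w + 1722. Dividing through by 574 gives the monic gcd w + 3.
Cancel w + 3 from numerator and denominator to get the reduced form.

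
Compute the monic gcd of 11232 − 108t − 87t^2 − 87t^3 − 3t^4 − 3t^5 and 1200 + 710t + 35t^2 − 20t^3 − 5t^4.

24 + 7t + t^2

Apply the Euclidean algorithm:
  −3t^5 − 3t^4 − 87t^3 − 87t^2 − 108t + 11232 = ((3/5)t − 9/5)(−5t^4 − 20t^3 + 35t^2 + 710t + 1200) + (−144t^3 − 450t^2 + 450t + 13392)
  −5t^4 − 20t^3 + 35t^2 + 710t + 1200 = ((5/144)t + 35/1152)(−144t^3 − 450t^2 + 450t + 13392) + ((2115/64)t^2 + (14805/64)t + 6345/8)
  −144t^3 − 450t^2 + 450t + 13392 = (−(1024/235)t + 3968/235)((2115/64)t^2 + (14805/64)t + 6345/8) + (0)
Last nonzero remainder: (2115/64)t^2 + (14805/64)t + 6345/8. Dividing through by 2115/64 gives the monic gcd t^2 + 7t + 24.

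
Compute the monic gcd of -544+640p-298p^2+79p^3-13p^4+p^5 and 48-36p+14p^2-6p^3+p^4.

Apply the Euclidean algorithm:
  p^5-13p^4+79p^3-298p^2+640p-544 = (p-7)(p^4-6p^3+14p^2-36p+48) + (23p^3-164p^2+340p-208)
  p^4-6p^3+14p^2-36p+48 = ((1/23)p+26/529)(23p^3-164p^2+340p-208) + ((3850/529)p^2-(23100/529)p+30800/529)
  23p^3-164p^2+340p-208 = ((12167/3850)p-6877/1925)((3850/529)p^2-(23100/529)p+30800/529) + (0)
Last nonzero remainder: (3850/529)p^2-(23100/529)p+30800/529. Dividing through by 3850/529 gives the monic gcd p^2-6p+8.

8-6p+p^2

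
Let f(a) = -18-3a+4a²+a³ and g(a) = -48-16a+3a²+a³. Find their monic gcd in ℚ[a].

3+a

Repeated division with remainder:
  a³+4a²-3a-18 = (a³+3a²-16a-48) + (a²+13a+30)
  a³+3a²-16a-48 = (a-10)(a²+13a+30) + (84a+252)
  a²+13a+30 = ((1/84)a+5/42)(84a+252) + (0)
Last nonzero remainder: 84a+252. Dividing through by 84 gives the monic gcd a+3.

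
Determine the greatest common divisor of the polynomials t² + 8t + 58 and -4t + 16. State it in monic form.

Euclidean algorithm in ℚ[t]:
  t² + 8t + 58 = (-(1/4)t - 3)(-4t + 16) + (106)
  -4t + 16 = (-(2/53)t + 8/53)(106) + (0)
The last nonzero remainder is the constant 106, so the polynomials are coprime and gcd = 1.

1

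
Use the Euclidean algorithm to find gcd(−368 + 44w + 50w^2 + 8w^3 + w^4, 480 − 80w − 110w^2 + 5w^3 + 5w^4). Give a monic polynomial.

−8 + 2w + w^2

Euclidean algorithm in ℚ[w]:
  w^4 + 8w^3 + 50w^2 + 44w − 368 = (1/5)(5w^4 + 5w^3 − 110w^2 − 80w + 480) + (7w^3 + 72w^2 + 60w − 464)
  5w^4 + 5w^3 − 110w^2 − 80w + 480 = ((5/7)w − 325/49)(7w^3 + 72w^2 + 60w − 464) + ((15910/49)w^2 + (31820/49)w − 127280/49)
  7w^3 + 72w^2 + 60w − 464 = ((343/15910)w + 1421/7955)((15910/49)w^2 + (31820/49)w − 127280/49) + (0)
Last nonzero remainder: (15910/49)w^2 + (31820/49)w − 127280/49. Dividing through by 15910/49 gives the monic gcd w^2 + 2w − 8.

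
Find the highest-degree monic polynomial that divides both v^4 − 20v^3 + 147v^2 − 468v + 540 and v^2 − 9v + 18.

v^2 − 9v + 18

Repeated division with remainder:
  v^4 − 20v^3 + 147v^2 − 468v + 540 = (v^2 − 11v + 30)(v^2 − 9v + 18) + (0)
The last nonzero remainder v^2 − 9v + 18 is already monic.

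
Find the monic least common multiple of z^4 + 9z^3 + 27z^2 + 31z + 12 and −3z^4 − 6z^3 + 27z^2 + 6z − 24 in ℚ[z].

z^6 + 6z^5 + 2z^4 − 32z^3 − 27z^2 + 26z + 24

Apply the Euclidean algorithm:
  z^4 + 9z^3 + 27z^2 + 31z + 12 = (−1/3)(−3z^4 − 6z^3 + 27z^2 + 6z − 24) + (7z^3 + 36z^2 + 33z + 4)
  −3z^4 − 6z^3 + 27z^2 + 6z − 24 = (−(3/7)z + 66/49)(7z^3 + 36z^2 + 33z + 4) + (−(360/49)z^2 − (1800/49)z − 1440/49)
  7z^3 + 36z^2 + 33z + 4 = (−(343/360)z − 49/360)(−(360/49)z^2 − (1800/49)z − 1440/49) + (0)
Last nonzero remainder: −(360/49)z^2 − (1800/49)z − 1440/49. Dividing through by −360/49 gives the monic gcd z^2 + 5z + 4.
Then lcm(f, g) = f·g / gcd(f, g); expanding and making the result monic gives the answer.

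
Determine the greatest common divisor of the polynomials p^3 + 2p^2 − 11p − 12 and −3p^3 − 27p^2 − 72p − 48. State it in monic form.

Apply the Euclidean algorithm:
  p^3 + 2p^2 − 11p − 12 = (−1/3)(−3p^3 − 27p^2 − 72p − 48) + (−7p^2 − 35p − 28)
  −3p^3 − 27p^2 − 72p − 48 = ((3/7)p + 12/7)(−7p^2 − 35p − 28) + (0)
Last nonzero remainder: −7p^2 − 35p − 28. Dividing through by −7 gives the monic gcd p^2 + 5p + 4.

p^2 + 5p + 4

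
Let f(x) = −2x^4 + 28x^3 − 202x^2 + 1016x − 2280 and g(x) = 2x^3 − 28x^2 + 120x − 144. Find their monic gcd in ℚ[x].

Euclidean algorithm in ℚ[x]:
  −2x^4 + 28x^3 − 202x^2 + 1016x − 2280 = (−x)(2x^3 − 28x^2 + 120x − 144) + (−82x^2 + 872x − 2280)
  2x^3 − 28x^2 + 120x − 144 = (−(1/41)x + 138/1681)(−82x^2 + 872x − 2280) + (−(12096/1681)x + 72576/1681)
  −82x^2 + 872x − 2280 = ((68921/6048)x − 159695/3024)(−(12096/1681)x + 72576/1681) + (0)
Last nonzero remainder: −(12096/1681)x + 72576/1681. Dividing through by −12096/1681 gives the monic gcd x − 6.

x − 6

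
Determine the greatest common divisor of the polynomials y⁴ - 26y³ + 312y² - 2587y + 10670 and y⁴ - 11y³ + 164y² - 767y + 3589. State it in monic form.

y² - 5y + 97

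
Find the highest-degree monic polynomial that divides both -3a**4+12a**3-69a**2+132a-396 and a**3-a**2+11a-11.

a**2+11

Euclidean algorithm in ℚ[a]:
  -3a**4+12a**3-69a**2+132a-396 = (-3a+9)(a**3-a**2+11a-11) + (-27a**2-297)
  a**3-a**2+11a-11 = (-(1/27)a+1/27)(-27a**2-297) + (0)
Last nonzero remainder: -27a**2-297. Dividing through by -27 gives the monic gcd a**2+11.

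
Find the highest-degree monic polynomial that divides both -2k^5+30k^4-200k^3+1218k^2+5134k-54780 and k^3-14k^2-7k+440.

k^2-6k-55

Repeated division with remainder:
  -2k^5+30k^4-200k^3+1218k^2+5134k-54780 = (-2k^2+2k-186)(k^3-14k^2-7k+440) + (-492k^2+2952k+27060)
  k^3-14k^2-7k+440 = (-(1/492)k+2/123)(-492k^2+2952k+27060) + (0)
Last nonzero remainder: -492k^2+2952k+27060. Dividing through by -492 gives the monic gcd k^2-6k-55.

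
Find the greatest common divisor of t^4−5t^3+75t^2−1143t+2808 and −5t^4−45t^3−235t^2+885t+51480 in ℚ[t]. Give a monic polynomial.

t^3−2t^2+69t−936

Apply the Euclidean algorithm:
  t^4−5t^3+75t^2−1143t+2808 = (−1/5)(−5t^4−45t^3−235t^2+885t+51480) + (−14t^3+28t^2−966t+13104)
  −5t^4−45t^3−235t^2+885t+51480 = ((5/14)t+55/14)(−14t^3+28t^2−966t+13104) + (0)
Last nonzero remainder: −14t^3+28t^2−966t+13104. Dividing through by −14 gives the monic gcd t^3−2t^2+69t−936.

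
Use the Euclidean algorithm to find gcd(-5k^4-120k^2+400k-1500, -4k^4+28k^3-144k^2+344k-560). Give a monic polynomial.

Euclidean algorithm in ℚ[k]:
  -5k^4-120k^2+400k-1500 = (5/4)(-4k^4+28k^3-144k^2+344k-560) + (-35k^3+60k^2-30k-800)
  -4k^4+28k^3-144k^2+344k-560 = ((4/35)k-148/245)(-35k^3+60k^2-30k-800) + (-(5112/49)k^2+(20448/49)k-51120/49)
  -35k^3+60k^2-30k-800 = ((1715/5112)k+490/639)(-(5112/49)k^2+(20448/49)k-51120/49) + (0)
Last nonzero remainder: -(5112/49)k^2+(20448/49)k-51120/49. Dividing through by -5112/49 gives the monic gcd k^2-4k+10.

k^2-4k+10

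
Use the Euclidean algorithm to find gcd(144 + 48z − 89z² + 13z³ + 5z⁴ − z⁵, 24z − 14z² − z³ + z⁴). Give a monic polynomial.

By polynomial division,
  −z⁵ + 5z⁴ + 13z³ − 89z² + 48z + 144 = (−z + 4)(z⁴ − z³ − 14z² + 24z) + (3z³ − 9z² − 48z + 144)
  z⁴ − z³ − 14z² + 24z = ((1/3)z + 2/3)(3z³ − 9z² − 48z + 144) + (8z² + 8z − 96)
  3z³ − 9z² − 48z + 144 = ((3/8)z − 3/2)(8z² + 8z − 96) + (0)
Last nonzero remainder: 8z² + 8z − 96. Dividing through by 8 gives the monic gcd z² + z − 12.

−12 + z + z²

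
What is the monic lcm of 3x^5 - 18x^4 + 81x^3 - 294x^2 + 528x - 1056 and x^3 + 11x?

x^6 - 6x^5 + 27x^4 - 98x^3 + 176x^2 - 352x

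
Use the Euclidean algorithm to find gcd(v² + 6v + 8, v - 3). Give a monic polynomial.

Euclidean algorithm in ℚ[v]:
  v² + 6v + 8 = (v + 9)(v - 3) + (35)
  v - 3 = ((1/35)v - 3/35)(35) + (0)
The last nonzero remainder is the constant 35, so the polynomials are coprime and gcd = 1.

1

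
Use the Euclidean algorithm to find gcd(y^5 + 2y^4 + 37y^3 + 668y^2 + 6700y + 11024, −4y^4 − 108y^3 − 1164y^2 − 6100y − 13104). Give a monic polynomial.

y^2 + 11y + 52

Repeated division with remainder:
  y^5 + 2y^4 + 37y^3 + 668y^2 + 6700y + 11024 = (−(1/4)y + 25/4)(−4y^4 − 108y^3 − 1164y^2 − 6100y − 13104) + (421y^3 + 6418y^2 + 41549y + 92924)
  −4y^4 − 108y^3 − 1164y^2 − 6100y − 13104 = (−(4/421)y − 19796/177241)(421y^3 + 6418y^2 + 41549y + 92924) + (−(9289280/177241)y^2 − (102182080/177241)y − 483042560/177241)
  421y^3 + 6418y^2 + 41549y + 92924 = (−(74618461/9289280)y − 316729667/9289280)(−(9289280/177241)y^2 − (102182080/177241)y − 483042560/177241) + (0)
Last nonzero remainder: −(9289280/177241)y^2 − (102182080/177241)y − 483042560/177241. Dividing through by −9289280/177241 gives the monic gcd y^2 + 11y + 52.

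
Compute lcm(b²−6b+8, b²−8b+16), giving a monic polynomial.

b³−10b²+32b−32

Euclidean algorithm in ℚ[b]:
  b²−6b+8 = (b²−8b+16) + (2b−8)
  b²−8b+16 = ((1/2)b−2)(2b−8) + (0)
Last nonzero remainder: 2b−8. Dividing through by 2 gives the monic gcd b−4.
Then lcm(f, g) = f·g / gcd(f, g); expanding and making the result monic gives the answer.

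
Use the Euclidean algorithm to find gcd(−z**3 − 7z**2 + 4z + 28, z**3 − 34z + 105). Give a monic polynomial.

z + 7

Repeated division with remainder:
  −z**3 − 7z**2 + 4z + 28 = (−1)(z**3 − 34z + 105) + (−7z**2 − 30z + 133)
  z**3 − 34z + 105 = (−(1/7)z + 30/49)(−7z**2 − 30z + 133) + ((165/49)z + 165/7)
  −7z**2 − 30z + 133 = (−(343/165)z + 931/165)((165/49)z + 165/7) + (0)
Last nonzero remainder: (165/49)z + 165/7. Dividing through by 165/49 gives the monic gcd z + 7.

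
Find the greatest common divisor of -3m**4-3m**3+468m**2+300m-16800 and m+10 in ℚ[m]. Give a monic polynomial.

Apply the Euclidean algorithm:
  -3m**4-3m**3+468m**2+300m-16800 = (-3m**3+27m**2+198m-1680)(m+10) + (0)
The last nonzero remainder m+10 is already monic.

m+10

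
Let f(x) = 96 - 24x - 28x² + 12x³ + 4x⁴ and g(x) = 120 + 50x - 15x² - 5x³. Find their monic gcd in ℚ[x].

8 + 6x + x²

Euclidean algorithm in ℚ[x]:
  4x⁴ + 12x³ - 28x² - 24x + 96 = (-(4/5)x)(-5x³ - 15x² + 50x + 120) + (12x² + 72x + 96)
  -5x³ - 15x² + 50x + 120 = (-(5/12)x + 5/4)(12x² + 72x + 96) + (0)
Last nonzero remainder: 12x² + 72x + 96. Dividing through by 12 gives the monic gcd x² + 6x + 8.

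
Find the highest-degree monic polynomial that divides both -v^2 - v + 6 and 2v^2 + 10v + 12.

v + 3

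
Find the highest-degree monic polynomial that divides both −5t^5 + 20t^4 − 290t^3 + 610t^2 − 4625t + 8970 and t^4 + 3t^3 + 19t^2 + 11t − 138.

t^3 + 19t − 46

By polynomial division,
  −5t^5 + 20t^4 − 290t^3 + 610t^2 − 4625t + 8970 = (−5t + 35)(t^4 + 3t^3 + 19t^2 + 11t − 138) + (−300t^3 − 5700t + 13800)
  t^4 + 3t^3 + 19t^2 + 11t − 138 = (−(1/300)t − 1/100)(−300t^3 − 5700t + 13800) + (0)
Last nonzero remainder: −300t^3 − 5700t + 13800. Dividing through by −300 gives the monic gcd t^3 + 19t − 46.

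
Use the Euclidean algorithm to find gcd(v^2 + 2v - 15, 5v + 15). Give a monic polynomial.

1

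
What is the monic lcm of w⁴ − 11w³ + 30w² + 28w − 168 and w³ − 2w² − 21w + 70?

w⁵ − 6w⁴ − 25w³ + 178w² − 28w − 840

Euclidean algorithm in ℚ[w]:
  w⁴ − 11w³ + 30w² + 28w − 168 = (w − 9)(w³ − 2w² − 21w + 70) + (33w² − 231w + 462)
  w³ − 2w² − 21w + 70 = ((1/33)w + 5/33)(33w² − 231w + 462) + (0)
Last nonzero remainder: 33w² − 231w + 462. Dividing through by 33 gives the monic gcd w² − 7w + 14.
Then lcm(f, g) = f·g / gcd(f, g); expanding and making the result monic gives the answer.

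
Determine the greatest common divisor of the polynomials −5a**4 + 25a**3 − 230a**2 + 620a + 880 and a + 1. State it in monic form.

By polynomial division,
  −5a**4 + 25a**3 − 230a**2 + 620a + 880 = (−5a**3 + 30a**2 − 260a + 880)(a + 1) + (0)
The last nonzero remainder a + 1 is already monic.

a + 1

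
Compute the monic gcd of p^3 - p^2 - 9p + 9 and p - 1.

p - 1

Repeated division with remainder:
  p^3 - p^2 - 9p + 9 = (p^2 - 9)(p - 1) + (0)
The last nonzero remainder p - 1 is already monic.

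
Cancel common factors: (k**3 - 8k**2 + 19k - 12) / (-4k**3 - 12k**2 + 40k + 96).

(-k**2 + 5k - 4)/(4k**2 + 24k + 32)

By polynomial division,
  k**3 - 8k**2 + 19k - 12 = (-1/4)(-4k**3 - 12k**2 + 40k + 96) + (-11k**2 + 29k + 12)
  -4k**3 - 12k**2 + 40k + 96 = ((4/11)k + 248/121)(-11k**2 + 29k + 12) + (-(2880/121)k + 8640/121)
  -11k**2 + 29k + 12 = ((1331/2880)k + 121/720)(-(2880/121)k + 8640/121) + (0)
Last nonzero remainder: -(2880/121)k + 8640/121. Dividing through by -2880/121 gives the monic gcd k - 3.
Cancel k - 3 from numerator and denominator to get the reduced form.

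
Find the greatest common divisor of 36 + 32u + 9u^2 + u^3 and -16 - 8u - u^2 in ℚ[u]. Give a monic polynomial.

Apply the Euclidean algorithm:
  u^3 + 9u^2 + 32u + 36 = (-u - 1)(-u^2 - 8u - 16) + (8u + 20)
  -u^2 - 8u - 16 = (-(1/8)u - 11/16)(8u + 20) + (-9/4)
  8u + 20 = (-(32/9)u - 80/9)(-9/4) + (0)
The last nonzero remainder is the constant -9/4, so the polynomials are coprime and gcd = 1.

1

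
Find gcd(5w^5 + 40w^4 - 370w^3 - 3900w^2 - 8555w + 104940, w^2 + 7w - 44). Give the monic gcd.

Repeated division with remainder:
  5w^5 + 40w^4 - 370w^3 - 3900w^2 - 8555w + 104940 = (5w^3 + 5w^2 - 185w - 2385)(w^2 + 7w - 44) + (0)
The last nonzero remainder w^2 + 7w - 44 is already monic.

w^2 + 7w - 44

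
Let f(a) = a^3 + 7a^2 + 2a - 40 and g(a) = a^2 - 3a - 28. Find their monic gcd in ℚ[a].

a + 4

By polynomial division,
  a^3 + 7a^2 + 2a - 40 = (a + 10)(a^2 - 3a - 28) + (60a + 240)
  a^2 - 3a - 28 = ((1/60)a - 7/60)(60a + 240) + (0)
Last nonzero remainder: 60a + 240. Dividing through by 60 gives the monic gcd a + 4.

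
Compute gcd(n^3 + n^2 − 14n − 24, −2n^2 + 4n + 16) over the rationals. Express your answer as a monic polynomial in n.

Euclidean algorithm in ℚ[n]:
  n^3 + n^2 − 14n − 24 = (−(1/2)n − 3/2)(−2n^2 + 4n + 16) + (0)
Last nonzero remainder: −2n^2 + 4n + 16. Dividing through by −2 gives the monic gcd n^2 − 2n − 8.

n^2 − 2n − 8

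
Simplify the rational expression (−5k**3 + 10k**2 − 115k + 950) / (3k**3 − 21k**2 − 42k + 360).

(−5k**2 − 15k − 190)/(3k**2 − 6k − 72)

By polynomial division,
  −5k**3 + 10k**2 − 115k + 950 = (−5/3)(3k**3 − 21k**2 − 42k + 360) + (−25k**2 − 185k + 1550)
  3k**3 − 21k**2 − 42k + 360 = (−(3/25)k + 216/125)(−25k**2 − 185k + 1550) + ((11592/25)k − 11592/5)
  −25k**2 − 185k + 1550 = (−(625/11592)k − 3875/5796)((11592/25)k − 11592/5) + (0)
Last nonzero remainder: (11592/25)k − 11592/5. Dividing through by 11592/25 gives the monic gcd k − 5.
Cancel k − 5 from numerator and denominator to get the reduced form.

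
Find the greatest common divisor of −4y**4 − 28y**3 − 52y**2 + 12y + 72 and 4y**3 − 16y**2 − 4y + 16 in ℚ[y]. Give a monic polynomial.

y − 1

By polynomial division,
  −4y**4 − 28y**3 − 52y**2 + 12y + 72 = (−y − 11)(4y**3 − 16y**2 − 4y + 16) + (−232y**2 − 16y + 248)
  4y**3 − 16y**2 − 4y + 16 = (−(1/58)y + 59/841)(−232y**2 − 16y + 248) + ((1176/841)y − 1176/841)
  −232y**2 − 16y + 248 = (−(24389/147)y − 26071/147)((1176/841)y − 1176/841) + (0)
Last nonzero remainder: (1176/841)y − 1176/841. Dividing through by 1176/841 gives the monic gcd y − 1.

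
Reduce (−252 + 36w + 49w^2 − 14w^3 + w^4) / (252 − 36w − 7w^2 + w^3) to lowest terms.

(−6 − w + w^2)/(6 + w)

Repeated division with remainder:
  w^4 − 14w^3 + 49w^2 + 36w − 252 = (w − 7)(w^3 − 7w^2 − 36w + 252) + (36w^2 − 468w + 1512)
  w^3 − 7w^2 − 36w + 252 = ((1/36)w + 1/6)(36w^2 − 468w + 1512) + (0)
Last nonzero remainder: 36w^2 − 468w + 1512. Dividing through by 36 gives the monic gcd w^2 − 13w + 42.
Cancel w^2 − 13w + 42 from numerator and denominator to get the reduced form.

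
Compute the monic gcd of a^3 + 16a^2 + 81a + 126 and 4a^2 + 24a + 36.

Apply the Euclidean algorithm:
  a^3 + 16a^2 + 81a + 126 = ((1/4)a + 5/2)(4a^2 + 24a + 36) + (12a + 36)
  4a^2 + 24a + 36 = ((1/3)a + 1)(12a + 36) + (0)
Last nonzero remainder: 12a + 36. Dividing through by 12 gives the monic gcd a + 3.

a + 3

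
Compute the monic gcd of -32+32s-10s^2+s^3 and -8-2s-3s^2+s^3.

-4+s

Apply the Euclidean algorithm:
  s^3-10s^2+32s-32 = (s^3-3s^2-2s-8) + (-7s^2+34s-24)
  s^3-3s^2-2s-8 = (-(1/7)s-13/49)(-7s^2+34s-24) + ((176/49)s-704/49)
  -7s^2+34s-24 = (-(343/176)s+147/88)((176/49)s-704/49) + (0)
Last nonzero remainder: (176/49)s-704/49. Dividing through by 176/49 gives the monic gcd s-4.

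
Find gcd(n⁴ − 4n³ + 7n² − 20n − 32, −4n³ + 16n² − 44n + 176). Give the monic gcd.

By polynomial division,
  n⁴ − 4n³ + 7n² − 20n − 32 = (−(1/4)n)(−4n³ + 16n² − 44n + 176) + (−4n² + 24n − 32)
  −4n³ + 16n² − 44n + 176 = (n + 2)(−4n² + 24n − 32) + (−60n + 240)
  −4n² + 24n − 32 = ((1/15)n − 2/15)(−60n + 240) + (0)
Last nonzero remainder: −60n + 240. Dividing through by −60 gives the monic gcd n − 4.

n − 4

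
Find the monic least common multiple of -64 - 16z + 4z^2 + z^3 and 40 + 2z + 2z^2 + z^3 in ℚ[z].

Repeated division with remainder:
  z^3 + 4z^2 - 16z - 64 = (z^3 + 2z^2 + 2z + 40) + (2z^2 - 18z - 104)
  z^3 + 2z^2 + 2z + 40 = ((1/2)z + 11/2)(2z^2 - 18z - 104) + (153z + 612)
  2z^2 - 18z - 104 = ((2/153)z - 26/153)(153z + 612) + (0)
Last nonzero remainder: 153z + 612. Dividing through by 153 gives the monic gcd z + 4.
Then lcm(f, g) = f·g / gcd(f, g); expanding and making the result monic gives the answer.

-640 - 32z + 8z^2 - 14z^3 + 2z^4 + z^5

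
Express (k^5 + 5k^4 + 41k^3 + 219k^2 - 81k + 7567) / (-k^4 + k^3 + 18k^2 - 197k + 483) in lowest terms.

By polynomial division,
  k^5 + 5k^4 + 41k^3 + 219k^2 - 81k + 7567 = (-k - 6)(-k^4 + k^3 + 18k^2 - 197k + 483) + (65k^3 + 130k^2 - 780k + 10465)
  -k^4 + k^3 + 18k^2 - 197k + 483 = (-(1/65)k + 3/65)(65k^3 + 130k^2 - 780k + 10465) + (0)
Last nonzero remainder: 65k^3 + 130k^2 - 780k + 10465. Dividing through by 65 gives the monic gcd k^3 + 2k^2 - 12k + 161.
Cancel k^3 + 2k^2 - 12k + 161 from numerator and denominator to get the reduced form.

(-k^2 - 3k - 47)/(k - 3)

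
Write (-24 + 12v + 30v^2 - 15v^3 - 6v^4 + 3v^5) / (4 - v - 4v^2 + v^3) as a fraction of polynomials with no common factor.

(24 - 12v - 6v^2 + 3v^3)/(-4 + v)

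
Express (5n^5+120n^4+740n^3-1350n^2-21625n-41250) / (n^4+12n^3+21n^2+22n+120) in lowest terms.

Euclidean algorithm in ℚ[n]:
  5n^5+120n^4+740n^3-1350n^2-21625n-41250 = (5n+60)(n^4+12n^3+21n^2+22n+120) + (-85n^3-2720n^2-23545n-48450)
  n^4+12n^3+21n^2+22n+120 = (-(1/85)n+4/17)(-85n^3-2720n^2-23545n-48450) + (384n^2+4992n+11520)
  -85n^3-2720n^2-23545n-48450 = (-(85/384)n-1615/384)(384n^2+4992n+11520) + (0)
Last nonzero remainder: 384n^2+4992n+11520. Dividing through by 384 gives the monic gcd n^2+13n+30.
Cancel n^2+13n+30 from numerator and denominator to get the reduced form.

(5n^3+55n^2-125n-1375)/(n^2-n+4)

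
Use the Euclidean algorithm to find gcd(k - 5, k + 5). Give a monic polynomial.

By polynomial division,
  k - 5 = (k + 5) + (-10)
  k + 5 = (-(1/10)k - 1/2)(-10) + (0)
The last nonzero remainder is the constant -10, so the polynomials are coprime and gcd = 1.

1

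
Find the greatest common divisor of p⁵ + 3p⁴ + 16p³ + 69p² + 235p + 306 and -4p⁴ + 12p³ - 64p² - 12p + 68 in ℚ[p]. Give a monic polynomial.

Repeated division with remainder:
  p⁵ + 3p⁴ + 16p³ + 69p² + 235p + 306 = (-(1/4)p - 3/2)(-4p⁴ + 12p³ - 64p² - 12p + 68) + (18p³ - 30p² + 234p + 408)
  -4p⁴ + 12p³ - 64p² - 12p + 68 = (-(2/9)p + 8/27)(18p³ - 30p² + 234p + 408) + (-(28/9)p² + (28/3)p - 476/9)
  18p³ - 30p² + 234p + 408 = (-(81/14)p - 54/7)(-(28/9)p² + (28/3)p - 476/9) + (0)
Last nonzero remainder: -(28/9)p² + (28/3)p - 476/9. Dividing through by -28/9 gives the monic gcd p² - 3p + 17.

p² - 3p + 17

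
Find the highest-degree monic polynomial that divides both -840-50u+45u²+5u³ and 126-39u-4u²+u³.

6+u

Repeated division with remainder:
  5u³+45u²-50u-840 = (5)(u³-4u²-39u+126) + (65u²+145u-1470)
  u³-4u²-39u+126 = ((1/65)u-81/845)(65u²+145u-1470) + (-(420/169)u-2520/169)
  65u²+145u-1470 = (-(2197/84)u+1183/12)(-(420/169)u-2520/169) + (0)
Last nonzero remainder: -(420/169)u-2520/169. Dividing through by -420/169 gives the monic gcd u+6.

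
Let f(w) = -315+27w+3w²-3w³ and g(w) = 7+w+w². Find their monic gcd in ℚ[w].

Euclidean algorithm in ℚ[w]:
  -3w³+3w²+27w-315 = (-3w+6)(w²+w+7) + (42w-357)
  w²+w+7 = ((1/42)w+19/84)(42w-357) + (351/4)
  42w-357 = ((56/117)w-476/117)(351/4) + (0)
The last nonzero remainder is the constant 351/4, so the polynomials are coprime and gcd = 1.

1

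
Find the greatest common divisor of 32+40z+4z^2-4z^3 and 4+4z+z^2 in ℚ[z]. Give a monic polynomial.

Apply the Euclidean algorithm:
  -4z^3+4z^2+40z+32 = (-4z+20)(z^2+4z+4) + (-24z-48)
  z^2+4z+4 = (-(1/24)z-1/12)(-24z-48) + (0)
Last nonzero remainder: -24z-48. Dividing through by -24 gives the monic gcd z+2.

2+z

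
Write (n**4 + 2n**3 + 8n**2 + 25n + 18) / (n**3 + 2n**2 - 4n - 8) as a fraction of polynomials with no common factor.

Repeated division with remainder:
  n**4 + 2n**3 + 8n**2 + 25n + 18 = (n)(n**3 + 2n**2 - 4n - 8) + (12n**2 + 33n + 18)
  n**3 + 2n**2 - 4n - 8 = ((1/12)n - 1/16)(12n**2 + 33n + 18) + (-(55/16)n - 55/8)
  12n**2 + 33n + 18 = (-(192/55)n - 144/55)(-(55/16)n - 55/8) + (0)
Last nonzero remainder: -(55/16)n - 55/8. Dividing through by -55/16 gives the monic gcd n + 2.
Cancel n + 2 from numerator and denominator to get the reduced form.

(n**3 + 8n + 9)/(n**2 - 4)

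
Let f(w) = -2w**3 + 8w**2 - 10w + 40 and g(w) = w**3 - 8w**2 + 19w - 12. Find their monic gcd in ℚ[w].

w - 4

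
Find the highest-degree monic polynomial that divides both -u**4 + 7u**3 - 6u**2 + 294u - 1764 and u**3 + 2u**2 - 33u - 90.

Euclidean algorithm in ℚ[u]:
  -u**4 + 7u**3 - 6u**2 + 294u - 1764 = (-u + 9)(u**3 + 2u**2 - 33u - 90) + (-57u**2 + 501u - 954)
  u**3 + 2u**2 - 33u - 90 = (-(1/57)u - 205/1083)(-57u**2 + 501u - 954) + ((16280/361)u - 97680/361)
  -57u**2 + 501u - 954 = (-(20577/16280)u + 57399/16280)((16280/361)u - 97680/361) + (0)
Last nonzero remainder: (16280/361)u - 97680/361. Dividing through by 16280/361 gives the monic gcd u - 6.

u - 6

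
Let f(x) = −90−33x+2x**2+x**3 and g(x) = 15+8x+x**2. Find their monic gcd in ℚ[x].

Repeated division with remainder:
  x**3+2x**2−33x−90 = (x−6)(x**2+8x+15) + (0)
The last nonzero remainder x**2+8x+15 is already monic.

15+8x+x**2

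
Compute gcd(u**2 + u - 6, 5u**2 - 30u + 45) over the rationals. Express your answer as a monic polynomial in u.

Euclidean algorithm in ℚ[u]:
  u**2 + u - 6 = (1/5)(5u**2 - 30u + 45) + (7u - 15)
  5u**2 - 30u + 45 = ((5/7)u - 135/49)(7u - 15) + (180/49)
  7u - 15 = ((343/180)u - 49/12)(180/49) + (0)
The last nonzero remainder is the constant 180/49, so the polynomials are coprime and gcd = 1.

1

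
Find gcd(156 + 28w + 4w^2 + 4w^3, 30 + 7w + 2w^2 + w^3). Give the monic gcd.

By polynomial division,
  4w^3 + 4w^2 + 28w + 156 = (4)(w^3 + 2w^2 + 7w + 30) + (-4w^2 + 36)
  w^3 + 2w^2 + 7w + 30 = (-(1/4)w - 1/2)(-4w^2 + 36) + (16w + 48)
  -4w^2 + 36 = (-(1/4)w + 3/4)(16w + 48) + (0)
Last nonzero remainder: 16w + 48. Dividing through by 16 gives the monic gcd w + 3.

3 + w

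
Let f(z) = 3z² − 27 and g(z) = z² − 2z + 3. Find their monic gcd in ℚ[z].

Repeated division with remainder:
  3z² − 27 = (3)(z² − 2z + 3) + (6z − 36)
  z² − 2z + 3 = ((1/6)z + 2/3)(6z − 36) + (27)
  6z − 36 = ((2/9)z − 4/3)(27) + (0)
The last nonzero remainder is the constant 27, so the polynomials are coprime and gcd = 1.

1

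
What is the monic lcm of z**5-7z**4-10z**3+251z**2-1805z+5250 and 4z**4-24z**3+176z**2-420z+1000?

By polynomial division,
  z**5-7z**4-10z**3+251z**2-1805z+5250 = ((1/4)z-1/4)(4z**4-24z**3+176z**2-420z+1000) + (-60z**3+400z**2-2160z+5500)
  4z**4-24z**3+176z**2-420z+1000 = (-(1/15)z-2/45)(-60z**3+400z**2-2160z+5500) + ((448/9)z**2-(448/3)z+11200/9)
  -60z**3+400z**2-2160z+5500 = (-(135/112)z+495/112)((448/9)z**2-(448/3)z+11200/9) + (0)
Last nonzero remainder: (448/9)z**2-(448/3)z+11200/9. Dividing through by 448/9 gives the monic gcd z**2-3z+25.
Then lcm(f, g) = f·g / gcd(f, g); expanding and making the result monic gives the answer.

z**7-10z**6+21z**5+211z**4-2658z**3+13175z**2-33800z+52500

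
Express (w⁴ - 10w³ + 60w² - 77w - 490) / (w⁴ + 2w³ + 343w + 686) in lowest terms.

Apply the Euclidean algorithm:
  w⁴ - 10w³ + 60w² - 77w - 490 = (w⁴ + 2w³ + 343w + 686) + (-12w³ + 60w² - 420w - 1176)
  w⁴ + 2w³ + 343w + 686 = (-(1/12)w - 7/12)(-12w³ + 60w² - 420w - 1176) + (0)
Last nonzero remainder: -12w³ + 60w² - 420w - 1176. Dividing through by -12 gives the monic gcd w³ - 5w² + 35w + 98.
Cancel w³ - 5w² + 35w + 98 from numerator and denominator to get the reduced form.

(w - 5)/(w + 7)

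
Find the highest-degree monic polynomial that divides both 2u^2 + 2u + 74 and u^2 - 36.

Apply the Euclidean algorithm:
  2u^2 + 2u + 74 = (2)(u^2 - 36) + (2u + 146)
  u^2 - 36 = ((1/2)u - 73/2)(2u + 146) + (5293)
  2u + 146 = ((2/5293)u + 146/5293)(5293) + (0)
The last nonzero remainder is the constant 5293, so the polynomials are coprime and gcd = 1.

1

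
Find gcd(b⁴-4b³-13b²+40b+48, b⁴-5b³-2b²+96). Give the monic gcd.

b²-8b+16

By polynomial division,
  b⁴-4b³-13b²+40b+48 = (b⁴-5b³-2b²+96) + (b³-11b²+40b-48)
  b⁴-5b³-2b²+96 = (b+6)(b³-11b²+40b-48) + (24b²-192b+384)
  b³-11b²+40b-48 = ((1/24)b-1/8)(24b²-192b+384) + (0)
Last nonzero remainder: 24b²-192b+384. Dividing through by 24 gives the monic gcd b²-8b+16.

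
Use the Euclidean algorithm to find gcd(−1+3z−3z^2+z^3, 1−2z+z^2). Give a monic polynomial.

1−2z+z^2

By polynomial division,
  z^3−3z^2+3z−1 = (z−1)(z^2−2z+1) + (0)
The last nonzero remainder z^2−2z+1 is already monic.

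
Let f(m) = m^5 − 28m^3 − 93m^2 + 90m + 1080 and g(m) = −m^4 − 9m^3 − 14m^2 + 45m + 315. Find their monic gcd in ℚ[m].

Repeated division with remainder:
  m^5 − 28m^3 − 93m^2 + 90m + 1080 = (−m + 9)(−m^4 − 9m^3 − 14m^2 + 45m + 315) + (39m^3 + 78m^2 − 1755)
  −m^4 − 9m^3 − 14m^2 + 45m + 315 = (−(1/39)m − 7/39)(39m^3 + 78m^2 − 1755) + (0)
Last nonzero remainder: 39m^3 + 78m^2 − 1755. Dividing through by 39 gives the monic gcd m^3 + 2m^2 − 45.

m^3 + 2m^2 − 45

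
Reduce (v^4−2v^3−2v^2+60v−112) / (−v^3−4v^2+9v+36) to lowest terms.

By polynomial division,
  v^4−2v^3−2v^2+60v−112 = (−v+6)(−v^3−4v^2+9v+36) + (31v^2+42v−328)
  −v^3−4v^2+9v+36 = (−(1/31)v−82/961)(31v^2+42v−328) + ((1925/961)v+7700/961)
  31v^2+42v−328 = ((29791/1925)v−78802/1925)((1925/961)v+7700/961) + (0)
Last nonzero remainder: (1925/961)v+7700/961. Dividing through by 1925/961 gives the monic gcd v+4.
Cancel v+4 from numerator and denominator to get the reduced form.

(−v^3+6v^2−22v+28)/(v^2−9)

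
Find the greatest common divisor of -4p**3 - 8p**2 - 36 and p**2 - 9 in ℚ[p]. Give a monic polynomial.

p + 3

Euclidean algorithm in ℚ[p]:
  -4p**3 - 8p**2 - 36 = (-4p - 8)(p**2 - 9) + (-36p - 108)
  p**2 - 9 = (-(1/36)p + 1/12)(-36p - 108) + (0)
Last nonzero remainder: -36p - 108. Dividing through by -36 gives the monic gcd p + 3.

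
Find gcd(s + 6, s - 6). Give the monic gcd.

Repeated division with remainder:
  s + 6 = (s - 6) + (12)
  s - 6 = ((1/12)s - 1/2)(12) + (0)
The last nonzero remainder is the constant 12, so the polynomials are coprime and gcd = 1.

1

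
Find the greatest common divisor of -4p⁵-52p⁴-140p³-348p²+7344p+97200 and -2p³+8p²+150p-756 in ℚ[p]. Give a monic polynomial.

p²+3p-54

Repeated division with remainder:
  -4p⁵-52p⁴-140p³-348p²+7344p+97200 = (2p²+34p+356)(-2p³+8p²+150p-756) + (-6784p²-20352p+366336)
  -2p³+8p²+150p-756 = ((1/3392)p-7/3392)(-6784p²-20352p+366336) + (0)
Last nonzero remainder: -6784p²-20352p+366336. Dividing through by -6784 gives the monic gcd p²+3p-54.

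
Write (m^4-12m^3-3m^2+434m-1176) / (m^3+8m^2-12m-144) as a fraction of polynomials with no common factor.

(m^2-14m+49)/(m+6)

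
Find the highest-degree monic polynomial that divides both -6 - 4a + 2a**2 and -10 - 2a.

By polynomial division,
  2a**2 - 4a - 6 = (-a + 7)(-2a - 10) + (64)
  -2a - 10 = (-(1/32)a - 5/32)(64) + (0)
The last nonzero remainder is the constant 64, so the polynomials are coprime and gcd = 1.

1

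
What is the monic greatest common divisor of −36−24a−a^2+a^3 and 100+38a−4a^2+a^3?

2+a

Euclidean algorithm in ℚ[a]:
  a^3−a^2−24a−36 = (a^3−4a^2+38a+100) + (3a^2−62a−136)
  a^3−4a^2+38a+100 = ((1/3)a+50/9)(3a^2−62a−136) + ((3850/9)a+7700/9)
  3a^2−62a−136 = ((27/3850)a−306/1925)((3850/9)a+7700/9) + (0)
Last nonzero remainder: (3850/9)a+7700/9. Dividing through by 3850/9 gives the monic gcd a+2.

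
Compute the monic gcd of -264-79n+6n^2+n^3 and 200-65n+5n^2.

Repeated division with remainder:
  n^3+6n^2-79n-264 = ((1/5)n+19/5)(5n^2-65n+200) + (128n-1024)
  5n^2-65n+200 = ((5/128)n-25/128)(128n-1024) + (0)
Last nonzero remainder: 128n-1024. Dividing through by 128 gives the monic gcd n-8.

-8+n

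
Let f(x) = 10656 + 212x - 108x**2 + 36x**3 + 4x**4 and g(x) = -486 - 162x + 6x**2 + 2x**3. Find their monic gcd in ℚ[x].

9 + x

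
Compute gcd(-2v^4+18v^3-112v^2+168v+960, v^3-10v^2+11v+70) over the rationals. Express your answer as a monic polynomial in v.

Euclidean algorithm in ℚ[v]:
  -2v^4+18v^3-112v^2+168v+960 = (-2v-2)(v^3-10v^2+11v+70) + (-110v^2+330v+1100)
  v^3-10v^2+11v+70 = (-(1/110)v+7/110)(-110v^2+330v+1100) + (0)
Last nonzero remainder: -110v^2+330v+1100. Dividing through by -110 gives the monic gcd v^2-3v-10.

v^2-3v-10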